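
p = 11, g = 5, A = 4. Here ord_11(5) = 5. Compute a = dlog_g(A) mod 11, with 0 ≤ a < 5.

Successive powers of 5 modulo 11:
  5^0=1  5^1=5  5^2=3  5^3=4
So 5^3 ≡ 4 (mod 11), giving a = 3.

3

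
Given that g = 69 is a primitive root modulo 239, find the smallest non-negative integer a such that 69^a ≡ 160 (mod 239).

26

Successive powers of 69 modulo 239:
  69^0=1  69^1=69  69^2=220  69^3=123  69^4=122  69^5=53
  69^6=72  69^7=188  69^8=66  69^9=13  69^10=180  69^11=231
  69^12=165  69^13=152  69^14=211  69^15=219  69^16=54  69^17=141
  69^18=169  69^19=189  69^20=135  69^21=233  69^22=64  69^23=114
  69^24=218  69^25=224  69^26=160
So 69^26 ≡ 160 (mod 239), giving a = 26.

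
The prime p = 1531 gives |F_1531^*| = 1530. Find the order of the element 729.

The order of 729 must divide p − 1 = 1530 = 2 · 3^2 · 5 · 17.
Divisors: 1, 2, 3, 5, 6, 9, 10, 15, 17, 18, 30, 34, 45, 51, 85, 90, 102, 153, 170, 255, 306, 510, 765, 1530.
Check each in increasing order: 729^1 ≡ 729;  729^2 ≡ 184;  729^3 ≡ 939;  729^5 ≡ 1304;  729^6 ≡ 1396;  729^9 ≡ 308;  729^10 ≡ 1006;  729^15 ≡ 1288;  729^17 ≡ 1218;  729^18 ≡ 1473;  729^30 ≡ 871;  729^34 ≡ 1516;  729^45 ≡ 1156;  729^51 ≡ 102;  729^85 ≡ 1.
Smallest exponent giving 1 is 85.

85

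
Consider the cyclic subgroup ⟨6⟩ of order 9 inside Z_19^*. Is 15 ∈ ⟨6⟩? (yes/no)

15 ∈ ⟨6⟩ iff 15^9 ≡ 1 (mod 19), since |⟨6⟩| = 9.
15^9 mod 19 = 18.
Since 18 ≠ 1, 15 does not lie in the subgroup.

no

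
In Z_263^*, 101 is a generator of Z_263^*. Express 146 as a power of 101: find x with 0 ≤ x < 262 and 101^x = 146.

Baby-step giant-step with m = ceil(sqrt(262)) = 17.
Baby table (101^j mod 263 for j=0..16):
  0:1  1:101  2:207  3:130  4:243  5:84  6:68  7:30
  8:137  9:161  10:218  11:189  12:153  13:199  14:111  15:165
  16:96
Giant step factor: 101^(-17) ≡ 15 (mod 263).
Scan 146·15^i mod 263 for i = 0, 1, …:
  i=0: 146   i=1: 86   i=2: 238   i=3: 151
  i=4: 161
Match at i=4, j=9: x = 4·17 + 9 = 77.

77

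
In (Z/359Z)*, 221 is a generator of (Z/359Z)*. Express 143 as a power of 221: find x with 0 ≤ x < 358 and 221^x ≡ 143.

259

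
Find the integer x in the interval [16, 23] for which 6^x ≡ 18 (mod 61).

Compute 6^16 mod 61 = 56, then multiply by 6 repeatedly:
  6^16=56  6^17=31  6^18=3  6^19=18
Found 18 at exponent 19.

19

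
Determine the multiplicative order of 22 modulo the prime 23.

2

The order of 22 must divide p − 1 = 22 = 2 · 11.
Divisors: 1, 2, 11, 22.
Check each in increasing order: 22^1 ≡ 22;  22^2 ≡ 1.
Smallest exponent giving 1 is 2.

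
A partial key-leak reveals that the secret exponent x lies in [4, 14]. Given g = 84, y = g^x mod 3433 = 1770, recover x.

4

Compute 84^4 mod 3433 = 1770, then multiply by 84 repeatedly:
  84^4=1770
Found 1770 at exponent 4.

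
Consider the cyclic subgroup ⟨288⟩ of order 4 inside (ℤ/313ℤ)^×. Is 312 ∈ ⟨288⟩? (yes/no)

yes

⟨288⟩ has order 4; its elements mod 313 are {1, 25, 288, 312}.
312 is in this set.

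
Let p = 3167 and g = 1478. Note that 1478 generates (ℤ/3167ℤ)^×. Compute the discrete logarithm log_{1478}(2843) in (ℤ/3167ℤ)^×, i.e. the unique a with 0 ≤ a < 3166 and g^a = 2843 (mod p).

1647

Baby-step giant-step with m = ceil(sqrt(3166)) = 57.
Baby table (1478^j mod 3167 for j=0..56):
  0:1  1:1478  2:2421  3:2695  4:2291  5:575  6:1094  7:1762
  8:962  9:3020  10:1257  11:1984  12:2877  13:2092  14:984  15:699
  16:680  17:1101  18:2607  19:2074  20:2883  21:1459  22:2842  23:1034
  24:1758  25:1384  26:2837  27:3145  28:2321  29:577  30:883  31:270
  32:18  33:1268  34:2407  35:1005  36:67  37:849  38:690  39:46
  40:1481  41:521  42:457  43:875  44:1114  45:2819  46:1877  47:3081
  48:2739  49:816  50:2588  51:2495  52:1222  53:926  54:484  55:2777
  56:3141
Giant step factor: 1478^(-57) ≡ 2801 (mod 3167).
Scan 2843·2801^i mod 3167 for i = 0, 1, …:
  i=0: 2843   i=1: 1405   i=2: 1991   i=3: 2871
  i=4: 658   i=5: 3031   i=6: 2271   i=7: 1735
  i=8: 1557   i=9: 198     …   i=27: 3065
  i=28: 2495
Match at i=28, j=51: a = 28·57 + 51 = 1647.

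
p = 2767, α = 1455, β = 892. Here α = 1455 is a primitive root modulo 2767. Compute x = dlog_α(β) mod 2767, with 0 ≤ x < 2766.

2454

Baby-step giant-step with m = ceil(sqrt(2766)) = 53.
Baby table (1455^j mod 2767 for j=0..52):
  0:1  1:1455  2:270  3:2703  4:958  5:2089  6:1329  7:2329
  8:1887  9:721  10:362  11:980  12:895  13:1735  14:921  15:827
  16:2407  17:1930  18:2412  19:904  20:995  21:584  22:251  23:2728
  24:1362  25:538  26:2496  27:1376  28:1539  29:742  30:480  31:1116
  32:2318  33:2484  34:518  35:1066  36:1510  37:52  38:951  39:205
  40:2206  41:10  42:715  43:2700  44:2127  45:1279  46:1521  47:2222
  48:1154  49:2268  50:1676  51:853  52:1499
Giant step factor: 1455^(-53) ≡ 2055 (mod 2767).
Scan 892·2055^i mod 2767 for i = 0, 1, …:
  i=0: 892   i=1: 1306   i=2: 2607   i=3: 473
  i=4: 798   i=5: 1826   i=6: 378   i=7: 2030
  i=8: 1781   i=9: 1981     …   i=45: 1555
  i=46: 2407
Match at i=46, j=16: x = 46·53 + 16 = 2454.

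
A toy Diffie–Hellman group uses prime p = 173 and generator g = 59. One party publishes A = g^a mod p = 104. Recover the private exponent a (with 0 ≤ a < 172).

Baby-step giant-step with m = ceil(sqrt(172)) = 14.
Baby table (59^j mod 173 for j=0..13):
  0:1  1:59  2:21  3:28  4:95  5:69  6:92  7:65
  8:29  9:154  10:90  11:120  12:160  13:98
Giant step factor: 59^(-14) ≡ 64 (mod 173).
Scan 104·64^i mod 173 for i = 0, 1, …:
  i=0: 104   i=1: 82   i=2: 58   i=3: 79
  i=4: 39   i=5: 74   i=6: 65
Match at i=6, j=7: a = 6·14 + 7 = 91.

91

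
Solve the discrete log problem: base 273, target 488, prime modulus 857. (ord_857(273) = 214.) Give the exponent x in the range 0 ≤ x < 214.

190

Baby-step giant-step with m = ceil(sqrt(214)) = 15.
Baby table (273^j mod 857 for j=0..14):
  0:1  1:273  2:827  3:380  4:43  5:598  6:424  7:57
  8:135  9:4  10:235  11:737  12:663  13:172  14:678
Giant step factor: 273^(-15) ≡ 238 (mod 857).
Scan 488·238^i mod 857 for i = 0, 1, …:
  i=0: 488   i=1: 449   i=2: 594   i=3: 824
  i=4: 716   i=5: 722   i=6: 436   i=7: 71
  i=8: 615   i=9: 680   i=10: 724   i=11: 55
  i=12: 235
Match at i=12, j=10: x = 12·15 + 10 = 190.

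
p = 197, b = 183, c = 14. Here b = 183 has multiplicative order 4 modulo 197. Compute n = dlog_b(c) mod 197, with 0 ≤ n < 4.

Successive powers of 183 modulo 197:
  183^0=1  183^1=183  183^2=196  183^3=14
So 183^3 ≡ 14 (mod 197), giving n = 3.

3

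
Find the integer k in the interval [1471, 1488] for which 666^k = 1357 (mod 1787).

1486

Compute 666^1471 mod 1787 = 129, then multiply by 666 repeatedly:
  666^1471=129  666^1472=138  666^1473=771  666^1474=617  666^1475=1699
  666^1476=363  666^1477=513  666^1478=341  666^1479=157  666^1480=916
  666^1481=689  666^1482=1402  666^1483=918  666^1484=234  666^1485=375
  666^1486=1357
Found 1357 at exponent 1486.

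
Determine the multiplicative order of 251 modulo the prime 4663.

2331

The order of 251 must divide p − 1 = 4662 = 2 · 3^2 · 7 · 37.
Divisors: 1, 2, 3, 6, 7, 9, 14, 18, 21, 37, 42, 63, 74, 111, 126, 222, 259, 333, 518, 666, 777, 1554, 2331, 4662.
Check each in increasing order: 251^1 ≡ 251;  251^2 ≡ 2382;  251^3 ≡ 1018;  251^6 ≡ 1138;  251^7 ≡ 1195;  251^9 ≡ 2060;  251^14 ≡ 1147;  251^18 ≡ 270;  251^21 ≡ 4406;  251^37 ≡ 288;  251^42 ≡ 767;  251^63 ≡ 3390;  251^74 ≡ 3673;  251^111 ≡ 3986;  251^126 ≡ 2468;  251^222 ≡ 1355;  251^259 ≡ 3211;  251^333 ≡ 1276;  251^518 ≡ 628;  251^666 ≡ 789;  251^777 ≡ 2092;  251^1554 ≡ 2570;  251^2331 ≡ 1.
Smallest exponent giving 1 is 2331.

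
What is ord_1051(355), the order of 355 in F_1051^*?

350

The order of 355 must divide p − 1 = 1050 = 2 · 3 · 5^2 · 7.
Divisors: 1, 2, 3, 5, 6, 7, 10, 14, 15, 21, 25, 30, 35, 42, 50, 70, 75, 105, 150, 175, 210, 350, 525, 1050.
Check each in increasing order: 355^1 ≡ 355;  355^2 ≡ 956;  355^3 ≡ 958;  355^5 ≡ 427;  355^6 ≡ 241;  355^7 ≡ 424;  355^10 ≡ 506;  355^14 ≡ 55;  355^15 ≡ 607;  355^21 ≡ 198;  355^25 ≡ 250;  355^30 ≡ 599;  355^35 ≡ 380;  355^42 ≡ 317;  355^50 ≡ 491;  355^70 ≡ 413;  355^75 ≡ 834;  355^105 ≡ 341;  355^150 ≡ 845;  355^175 ≡ 1050;  355^210 ≡ 671;  355^350 ≡ 1.
Smallest exponent giving 1 is 350.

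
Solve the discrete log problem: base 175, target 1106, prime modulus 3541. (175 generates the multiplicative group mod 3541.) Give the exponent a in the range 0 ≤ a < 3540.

166

Baby-step giant-step with m = ceil(sqrt(3540)) = 60.
Baby table (175^j mod 3541 for j=0..59):
  0:1  1:175  2:2297  3:1842  4:119  5:3120  6:686  7:3197
  8:3538  9:3016  10:191  11:1556  12:3184  13:1263  14:1483  15:1032
  16:9  17:1575  18:2968  19:2414  20:1071  21:3293  22:2633  23:445
  24:3514  25:2357  26:1719  27:3381  28:328  29:744  30:2724  31:2206
  32:81  33:11  34:1925  35:480  36:2557  37:1309  38:2451  39:464
  40:3298  41:3508  42:1307  43:2101  44:2952  45:3155  46:3270  47:2149
  48:729  49:99  50:3161  51:779  52:1767  53:1158  54:813  55:635
  56:1354  57:3244  58:1140  59:1204
Giant step factor: 175^(-60) ≡ 2698 (mod 3541).
Scan 1106·2698^i mod 3541 for i = 0, 1, …:
  i=0: 1106   i=1: 2466   i=2: 3270
Match at i=2, j=46: a = 2·60 + 46 = 166.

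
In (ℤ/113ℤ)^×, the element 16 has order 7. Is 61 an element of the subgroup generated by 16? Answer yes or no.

no

61 ∈ ⟨16⟩ iff 61^7 ≡ 1 (mod 113), since |⟨16⟩| = 7.
61^7 mod 113 = 69.
Since 69 ≠ 1, 61 does not lie in the subgroup.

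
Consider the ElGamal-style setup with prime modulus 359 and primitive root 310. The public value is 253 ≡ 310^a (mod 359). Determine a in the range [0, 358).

Baby-step giant-step with m = ceil(sqrt(358)) = 19.
Baby table (310^j mod 359 for j=0..18):
  0:1  1:310  2:247  3:103  4:338  5:311  6:198  7:350
  8:82  9:290  10:150  11:189  12:73  13:13  14:81  15:339
  16:262  17:86  18:94
Giant step factor: 310^(-19) ≡ 206 (mod 359).
Scan 253·206^i mod 359 for i = 0, 1, …:
  i=0: 253   i=1: 63   i=2: 54   i=3: 354
  i=4: 47   i=5: 348   i=6: 247
Match at i=6, j=2: a = 6·19 + 2 = 116.

116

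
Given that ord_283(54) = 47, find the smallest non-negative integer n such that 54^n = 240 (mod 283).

28

Baby-step giant-step with m = ceil(sqrt(47)) = 7.
Baby table (54^j mod 283 for j=0..6):
  0:1  1:54  2:86  3:116  4:38  5:71  6:155
Giant step factor: 54^(-7) ≡ 158 (mod 283).
Scan 240·158^i mod 283 for i = 0, 1, …:
  i=0: 240   i=1: 281   i=2: 250   i=3: 163
  i=4: 1
Match at i=4, j=0: n = 4·7 + 0 = 28.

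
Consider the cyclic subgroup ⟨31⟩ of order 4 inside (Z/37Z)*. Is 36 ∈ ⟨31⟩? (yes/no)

yes

⟨31⟩ has order 4; its elements mod 37 are {1, 6, 31, 36}.
36 is in this set.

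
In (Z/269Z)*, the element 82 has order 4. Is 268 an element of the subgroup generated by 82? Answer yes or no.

yes

268 ∈ ⟨82⟩ iff 268^4 ≡ 1 (mod 269), since |⟨82⟩| = 4.
268^4 mod 269 = 1.
Since 1 = 1, 268 lies in the subgroup.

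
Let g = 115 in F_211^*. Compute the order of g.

70

The order of 115 must divide p − 1 = 210 = 2 · 3 · 5 · 7.
Divisors: 1, 2, 3, 5, 6, 7, 10, 14, 15, 21, 30, 35, 42, 70, 105, 210.
Check each in increasing order: 115^1 ≡ 115;  115^2 ≡ 143;  115^3 ≡ 198;  115^5 ≡ 40;  115^6 ≡ 169;  115^7 ≡ 23;  115^10 ≡ 123;  115^14 ≡ 107;  115^15 ≡ 67;  115^21 ≡ 140;  115^30 ≡ 58;  115^35 ≡ 210;  115^42 ≡ 188;  115^70 ≡ 1.
Smallest exponent giving 1 is 70.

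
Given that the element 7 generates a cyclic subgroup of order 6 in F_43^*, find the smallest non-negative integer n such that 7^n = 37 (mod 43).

5

Successive powers of 7 modulo 43:
  7^0=1  7^1=7  7^2=6  7^3=42  7^4=36  7^5=37
So 7^5 ≡ 37 (mod 43), giving n = 5.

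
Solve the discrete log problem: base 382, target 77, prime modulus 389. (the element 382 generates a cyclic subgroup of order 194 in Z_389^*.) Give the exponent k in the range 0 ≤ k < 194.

24

Baby-step giant-step with m = ceil(sqrt(194)) = 14.
Baby table (382^j mod 389 for j=0..13):
  0:1  1:382  2:49  3:46  4:67  5:309  6:171  7:359
  8:210  9:86  10:176  11:324  12:66  13:316
Giant step factor: 382^(-14) ≡ 169 (mod 389).
Scan 77·169^i mod 389 for i = 0, 1, …:
  i=0: 77   i=1: 176
Match at i=1, j=10: k = 1·14 + 10 = 24.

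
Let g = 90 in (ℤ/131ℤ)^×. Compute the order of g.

130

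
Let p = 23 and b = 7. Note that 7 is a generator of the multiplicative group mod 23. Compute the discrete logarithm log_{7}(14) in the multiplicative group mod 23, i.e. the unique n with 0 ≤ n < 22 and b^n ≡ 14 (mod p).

Successive powers of 7 modulo 23:
  7^0=1  7^1=7  7^2=3  7^3=21  7^4=9  7^5=17
  7^6=4  7^7=5  7^8=12  7^9=15  7^10=13  7^11=22
  7^12=16  7^13=20  7^14=2  7^15=14
So 7^15 ≡ 14 (mod 23), giving n = 15.

15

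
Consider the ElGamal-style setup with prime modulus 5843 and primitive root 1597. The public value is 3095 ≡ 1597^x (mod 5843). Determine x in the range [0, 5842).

707

Baby-step giant-step with m = ceil(sqrt(5842)) = 77.
Baby table (1597^j mod 5843 for j=0..76):
  0:1  1:1597  2:2861  3:5634  4:5121  5:3880  6:2780  7:4823
  8:1257  9:3280  10:2832  11:222  12:3954  13:4098  14:346  15:3320
  16:2439  17:3645  18:1437  19:4433  20:3628  21:3503  22:2540  23:1338
  24:4091  25:853  26:822  27:3902  28:2856  29:3492  30:2502  31:4925
  32:547  33:2952  34:4886  35:2537  36:2390  37:1351  38:1480  39:2988
  40:3948  41:359  42:709  43:4574  44:928  45:3737  46:2286  47:4710
  48:1929  49:1352  50:3077  51:6  52:3739  53:5480  54:4589  55:1511
  56:5751  57:4994  58:5566  59:1699  60:2151  61:5306  62:1332  63:352
  64:1216  65:2076  66:2391  67:2948  68:4341  69:2779  70:3226  71:4239
  72:3489  73:3554  74:2185  75:1174  76:5118
Giant step factor: 1597^(-77) ≡ 186 (mod 5843).
Scan 3095·186^i mod 5843 for i = 0, 1, …:
  i=0: 3095   i=1: 3056   i=2: 1645   i=3: 2134
  i=4: 5443   i=5: 1559   i=6: 3667   i=7: 4274
  i=8: 316   i=9: 346
Match at i=9, j=14: x = 9·77 + 14 = 707.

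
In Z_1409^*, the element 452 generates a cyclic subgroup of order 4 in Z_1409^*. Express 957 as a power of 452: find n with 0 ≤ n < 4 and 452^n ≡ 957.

3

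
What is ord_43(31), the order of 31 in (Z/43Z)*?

The order of 31 must divide p − 1 = 42 = 2 · 3 · 7.
Divisors: 1, 2, 3, 6, 7, 14, 21, 42.
Check each in increasing order: 31^1 ≡ 31;  31^2 ≡ 15;  31^3 ≡ 35;  31^6 ≡ 21;  31^7 ≡ 6;  31^14 ≡ 36;  31^21 ≡ 1.
Smallest exponent giving 1 is 21.

21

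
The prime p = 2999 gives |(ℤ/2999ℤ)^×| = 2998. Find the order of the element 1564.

1499

The order of 1564 must divide p − 1 = 2998 = 2 · 1499.
Divisors: 1, 2, 1499, 2998.
Check each in increasing order: 1564^1 ≡ 1564;  1564^2 ≡ 1911;  1564^1499 ≡ 1.
Smallest exponent giving 1 is 1499.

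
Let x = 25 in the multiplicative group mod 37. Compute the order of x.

18

The order of 25 must divide p − 1 = 36 = 2^2 · 3^2.
Divisors: 1, 2, 3, 4, 6, 9, 12, 18, 36.
Check each in increasing order: 25^1 ≡ 25;  25^2 ≡ 33;  25^3 ≡ 11;  25^4 ≡ 16;  25^6 ≡ 10;  25^9 ≡ 36;  25^12 ≡ 26;  25^18 ≡ 1.
Smallest exponent giving 1 is 18.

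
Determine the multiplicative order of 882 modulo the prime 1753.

876

The order of 882 must divide p − 1 = 1752 = 2^3 · 3 · 73.
Divisors: 1, 2, 3, 4, 6, 8, 12, 24, 73, 146, 219, 292, 438, 584, 876, 1752.
Check each in increasing order: 882^1 ≡ 882;  882^2 ≡ 1345;  882^3 ≡ 1262;  882^4 ≡ 1682;  882^6 ≡ 920;  882^8 ≡ 1535;  882^12 ≡ 1454;  882^24 ≡ 1751;  882^73 ≡ 1709;  882^146 ≡ 183;  882^219 ≡ 713;  882^292 ≡ 182;  882^438 ≡ 1752;  882^584 ≡ 1570;  882^876 ≡ 1.
Smallest exponent giving 1 is 876.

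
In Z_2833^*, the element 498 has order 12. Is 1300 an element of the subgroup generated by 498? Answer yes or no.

1300 ∈ ⟨498⟩ iff 1300^12 ≡ 1 (mod 2833), since |⟨498⟩| = 12.
1300^12 mod 2833 = 1.
Since 1 = 1, 1300 lies in the subgroup.

yes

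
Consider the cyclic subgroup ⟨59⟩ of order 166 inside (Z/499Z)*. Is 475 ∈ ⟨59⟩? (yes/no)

475 ∈ ⟨59⟩ iff 475^166 ≡ 1 (mod 499), since |⟨59⟩| = 166.
475^166 mod 499 = 1.
Since 1 = 1, 475 lies in the subgroup.

yes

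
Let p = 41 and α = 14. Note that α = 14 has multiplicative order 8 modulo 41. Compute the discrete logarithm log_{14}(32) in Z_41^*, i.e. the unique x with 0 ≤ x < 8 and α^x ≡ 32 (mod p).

2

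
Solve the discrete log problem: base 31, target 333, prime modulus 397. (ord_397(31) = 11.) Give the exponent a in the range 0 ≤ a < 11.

Successive powers of 31 modulo 397:
  31^0=1  31^1=31  31^2=167  31^3=16  31^4=99  31^5=290
  31^6=256  31^7=393  31^8=273  31^9=126  31^10=333
So 31^10 ≡ 333 (mod 397), giving a = 10.

10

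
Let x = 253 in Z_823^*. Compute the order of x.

411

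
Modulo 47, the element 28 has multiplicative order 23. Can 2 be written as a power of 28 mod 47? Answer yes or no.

yes

⟨28⟩ has order 23; its elements mod 47 are {1, 2, 3, 4, 6, 7, 8, 9, 12, 14, 16, 17, 18, 21, 24, 25, 27, 28, 32, 34, 36, 37, 42}.
2 is in this set.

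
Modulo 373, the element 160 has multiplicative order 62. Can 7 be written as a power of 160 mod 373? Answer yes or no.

7 ∈ ⟨160⟩ iff 7^62 ≡ 1 (mod 373), since |⟨160⟩| = 62.
7^62 mod 373 = 1.
Since 1 = 1, 7 lies in the subgroup.

yes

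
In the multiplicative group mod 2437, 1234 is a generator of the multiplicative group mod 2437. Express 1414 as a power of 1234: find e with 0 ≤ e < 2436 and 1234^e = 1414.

429

Baby-step giant-step with m = ceil(sqrt(2436)) = 50.
Baby table (1234^j mod 2437 for j=0..49):
  0:1  1:1234  2:2068  3:373  4:2126  5:1272  6:220  7:973
  8:1678  9:1639  10:2253  11:2022  12:2097  13:2041  14:1173  15:2341
  16:949  17:1306  18:747  19:612  20:2175  21:813  22:1635  23:2191
  24:1061  25:605  26:848  27:959  28:1461  29:1931  30:1905  31:1502
  32:1348  33:1398  34:2173  35:782  36:2373  37:1445  38:1683  39:498
  40:408  41:1450  42:542  43:1090  44:2273  45:2332  46:2028  47:2190
  48:2264  49:974
Giant step factor: 1234^(-50) ≡ 2319 (mod 2437).
Scan 1414·2319^i mod 2437 for i = 0, 1, …:
  i=0: 1414   i=1: 1301   i=2: 13   i=3: 903
  i=4: 674   i=5: 889   i=6: 2326   i=7: 913
  i=8: 1931
Match at i=8, j=29: e = 8·50 + 29 = 429.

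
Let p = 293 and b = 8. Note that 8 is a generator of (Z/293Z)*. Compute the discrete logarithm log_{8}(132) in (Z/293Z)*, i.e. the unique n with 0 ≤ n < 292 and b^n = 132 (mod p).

286

Baby-step giant-step with m = ceil(sqrt(292)) = 18.
Baby table (8^j mod 293 for j=0..17):
  0:1  1:8  2:64  3:219  4:287  5:245  6:202  7:151
  8:36  9:288  10:253  11:266  12:77  13:30  14:240  15:162
  16:124  17:113
Giant step factor: 8^(-18) ≡ 211 (mod 293).
Scan 132·211^i mod 293 for i = 0, 1, …:
  i=0: 132   i=1: 17   i=2: 71   i=3: 38
  i=4: 107   i=5: 16   i=6: 153   i=7: 53
  i=8: 49   i=9: 84     …   i=14: 170
  i=15: 124
Match at i=15, j=16: n = 15·18 + 16 = 286.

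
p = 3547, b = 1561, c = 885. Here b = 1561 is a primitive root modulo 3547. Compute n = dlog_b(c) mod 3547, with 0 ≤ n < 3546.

2881

Baby-step giant-step with m = ceil(sqrt(3546)) = 60.
Baby table (1561^j mod 3547 for j=0..59):
  0:1  1:1561  2:3479  3:262  4:1077  5:3466  6:1251  7:1961
  8:60  9:1438  10:3014  11:1532  12:774  13:2234  14:573  15:609
  16:53  17:1152  18:3490  19:3245  20:329  21:2801  22:2457  23:1070
  24:3180  25:1727  26:127  27:3162  28:2005  29:1351  30:1993  31:354
  32:2809  33:757  34:526  35:1729  36:3249  37:3026  38:2529  39:3505
  40:1831  41:2856  42:3184  43:877  44:3402  45:663  46:2766  47:1027
  48:3450  49:1104  50:3049  51:2962  52:1941  53:763  54:2798  55:1321
  56:1274  57:2394  58:2043  59:370
Giant step factor: 1561^(-60) ≡ 6 (mod 3547).
Scan 885·6^i mod 3547 for i = 0, 1, …:
  i=0: 885   i=1: 1763   i=2: 3484   i=3: 3169
  i=4: 1279   i=5: 580   i=6: 3480   i=7: 3145
  i=8: 1135   i=9: 3263     …   i=47: 3216
  i=48: 1561
Match at i=48, j=1: n = 48·60 + 1 = 2881.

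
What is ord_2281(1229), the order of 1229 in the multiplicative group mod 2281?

456

The order of 1229 must divide p − 1 = 2280 = 2^3 · 3 · 5 · 19.
Divisors: 1, 2, 3, 4, 5, 6, 8, 10, 12, 15, 19, 20, 24, 30, 38, 40, 57, 60, 76, 95, 114, 120, 152, 190, 228, 285, 380, 456, 570, 760, 1140, 2280.
Check each in increasing order: 1229^1 ≡ 1229;  1229^2 ≡ 419;  1229^3 ≡ 1726;  1229^4 ≡ 2205;  1229^5 ≡ 117;  1229^6 ≡ 90;  1229^8 ≡ 1214;  1229^10 ≡ 3;  1229^12 ≡ 1257;  1229^15 ≡ 351;  1229^19 ≡ 696;  1229^20 ≡ 9;  1229^24 ≡ 1597;  1229^30 ≡ 27;  1229^38 ≡ 844;  1229^40 ≡ 81;  1229^57 ≡ 1207;  1229^60 ≡ 729;  1229^76 ≡ 664;  1229^95 ≡ 1382;  1229^114 ≡ 1571;  1229^120 ≡ 2249;  1229^152 ≡ 663;  1229^190 ≡ 727;  1229^228 ≡ 2280;  1229^285 ≡ 1074;  1229^380 ≡ 1618;  1229^456 ≡ 1.
Smallest exponent giving 1 is 456.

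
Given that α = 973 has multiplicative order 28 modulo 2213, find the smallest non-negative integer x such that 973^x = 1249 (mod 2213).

19

Successive powers of 973 modulo 2213:
  973^0=1  973^1=973  973^2=1778  973^3=1641  973^4=1120  973^5=964
  973^6=1873  973^7=1130  973^8=1842  973^9=1949  973^10=2049  973^11=1977
  973^12=524  973^13=862  973^14=2212  973^15=1240  973^16=435  973^17=572
  973^18=1093  973^19=1249
So 973^19 ≡ 1249 (mod 2213), giving x = 19.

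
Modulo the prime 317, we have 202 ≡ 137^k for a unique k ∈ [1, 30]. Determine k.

21

Compute 137^1 mod 317 = 137, then multiply by 137 repeatedly:
  137^1=137  137^2=66  137^3=166  137^4=235  137^5=178
  137^6=294  137^7=19  137^8=67  137^9=303  137^10=301
  137^11=27  137^12=212  137^13=197  137^14=44  137^15=5
  137^16=51  137^17=13  137^18=196  137^19=224  137^20=256
  137^21=202
Found 202 at exponent 21.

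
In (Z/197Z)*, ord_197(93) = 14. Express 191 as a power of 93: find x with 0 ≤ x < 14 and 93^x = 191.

10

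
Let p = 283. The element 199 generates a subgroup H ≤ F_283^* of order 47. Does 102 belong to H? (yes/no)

no

102 ∈ ⟨199⟩ iff 102^47 ≡ 1 (mod 283), since |⟨199⟩| = 47.
102^47 mod 283 = 282.
Since 282 ≠ 1, 102 does not lie in the subgroup.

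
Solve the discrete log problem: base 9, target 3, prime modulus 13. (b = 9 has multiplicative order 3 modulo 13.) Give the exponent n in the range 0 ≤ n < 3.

2

Successive powers of 9 modulo 13:
  9^0=1  9^1=9  9^2=3
So 9^2 ≡ 3 (mod 13), giving n = 2.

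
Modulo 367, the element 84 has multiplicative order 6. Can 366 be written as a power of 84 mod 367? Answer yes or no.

yes

⟨84⟩ has order 6; its elements mod 367 are {1, 83, 84, 283, 284, 366}.
366 is in this set.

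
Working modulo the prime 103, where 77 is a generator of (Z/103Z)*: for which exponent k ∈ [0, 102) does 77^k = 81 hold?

Baby-step giant-step with m = ceil(sqrt(102)) = 11.
Baby table (77^j mod 103 for j=0..10):
  0:1  1:77  2:58  3:37  4:68  5:86  6:30  7:44
  8:92  9:80  10:83
Giant step factor: 77^(-11) ≡ 62 (mod 103).
Scan 81·62^i mod 103 for i = 0, 1, …:
  i=0: 81   i=1: 78   i=2: 98   i=3: 102
  i=4: 41   i=5: 70   i=6: 14   i=7: 44
Match at i=7, j=7: k = 7·11 + 7 = 84.

84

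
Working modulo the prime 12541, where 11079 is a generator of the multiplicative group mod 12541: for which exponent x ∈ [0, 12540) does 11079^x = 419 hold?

Baby-step giant-step with m = ceil(sqrt(12540)) = 112.
Baby table (11079^j mod 12541 for j=0..111):
  0:1  1:11079  2:5474  3:10711  4:4227  5:2839  6:453  7:2387
  8:9145  9:11257  10:8599  11:6885  12:4553  13:2785  14:4155  15:7775
  16:7637  17:8737  18:5785  19:7505  20:1065  21:10595  22:10786  23:7446
  24:12077  25:1154  26:5887  27:8873  28:7609  29:12050  30:3005  31:8581
  32:8119  33:6349  34:10643  35:3315  36:6837  37:12024  38:3394  39:4208
  40:5535  41:9316  42:12075  43:4078  44:7480  45:12533  46:11696  47:6372
  48:2099  49:3807  50:2370  51:8917  52:5986  53:2086  54:10272  55:6454
  56:7625  57:1199  58:2802  59:4383  60:505  61:1609  62:5350  63:3884
  64:2665  65:4021  66:3027  67:1499  68:3137  69:3712  70:3309  71:3068
  72:4262  73:1833  74:3928  75:1042  76:6598  77:10294  78:11913  79:2643
  80:11103  81:8009  82:4136  83:10471  84:3959  85:5884  86:718  87:3728
  88:4999  89:2865  90:64  91:6760  92:11729  93:8290  94:7167  95:6122
  96:3910  97:2276  98:8394  99:5611  100:11073  101:1705  102:2949  103:2666
  104:2559  105:8501  106:12210  107:7364  108:6551  109:3762  110:5455  111:866
Giant step factor: 11079^(-112) ≡ 1896 (mod 12541).
Scan 419·1896^i mod 12541 for i = 0, 1, …:
  i=0: 419   i=1: 4341   i=2: 3640   i=3: 3890
  i=4: 1332   i=5: 4731   i=6: 3161   i=7: 11199
  i=8: 1391   i=9: 3726     …   i=31: 4610
  i=32: 12024
Match at i=32, j=37: x = 32·112 + 37 = 3621.

3621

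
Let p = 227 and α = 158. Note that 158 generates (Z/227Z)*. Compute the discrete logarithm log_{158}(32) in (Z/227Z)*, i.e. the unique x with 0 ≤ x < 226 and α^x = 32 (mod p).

219

Baby-step giant-step with m = ceil(sqrt(226)) = 16.
Baby table (158^j mod 227 for j=0..15):
  0:1  1:158  2:221  3:187  4:36  5:13  6:11  7:149
  8:161  9:14  10:169  11:143  12:121  13:50  14:182  15:154
Giant step factor: 158^(-16) ≡ 132 (mod 227).
Scan 32·132^i mod 227 for i = 0, 1, …:
  i=0: 32   i=1: 138   i=2: 56   i=3: 128
  i=4: 98   i=5: 224   i=6: 58   i=7: 165
  i=8: 215   i=9: 5   i=10: 206   i=11: 179
  i=12: 20   i=13: 143
Match at i=13, j=11: x = 13·16 + 11 = 219.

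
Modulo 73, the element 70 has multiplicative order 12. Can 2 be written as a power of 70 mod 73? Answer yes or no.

⟨70⟩ has order 12; its elements mod 73 are {1, 3, 8, 9, 24, 27, 46, 49, 64, 65, 70, 72}.
2 is not in this set.

no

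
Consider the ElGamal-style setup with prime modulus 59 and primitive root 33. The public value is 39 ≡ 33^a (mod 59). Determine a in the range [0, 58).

9

Baby-step giant-step with m = ceil(sqrt(58)) = 8.
Baby table (33^j mod 59 for j=0..7):
  0:1  1:33  2:27  3:6  4:21  5:44  6:36  7:8
Giant step factor: 33^(-8) ≡ 19 (mod 59).
Scan 39·19^i mod 59 for i = 0, 1, …:
  i=0: 39   i=1: 33
Match at i=1, j=1: a = 1·8 + 1 = 9.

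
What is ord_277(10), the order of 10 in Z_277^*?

The order of 10 must divide p − 1 = 276 = 2^2 · 3 · 23.
Divisors: 1, 2, 3, 4, 6, 12, 23, 46, 69, 92, 138, 276.
Check each in increasing order: 10^1 ≡ 10;  10^2 ≡ 100;  10^3 ≡ 169;  10^4 ≡ 28;  10^6 ≡ 30;  10^12 ≡ 69;  10^23 ≡ 116;  10^46 ≡ 160;  10^69 ≡ 1.
Smallest exponent giving 1 is 69.

69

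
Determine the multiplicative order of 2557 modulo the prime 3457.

1728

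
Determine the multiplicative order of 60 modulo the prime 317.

The order of 60 must divide p − 1 = 316 = 2^2 · 79.
Divisors: 1, 2, 4, 79, 158, 316.
Check each in increasing order: 60^1 ≡ 60;  60^2 ≡ 113;  60^4 ≡ 89;  60^79 ≡ 316;  60^158 ≡ 1.
Smallest exponent giving 1 is 158.

158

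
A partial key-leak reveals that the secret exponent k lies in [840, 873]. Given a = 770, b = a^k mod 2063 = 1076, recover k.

Compute 770^840 mod 2063 = 1076, then multiply by 770 repeatedly:
  770^840=1076
Found 1076 at exponent 840.

840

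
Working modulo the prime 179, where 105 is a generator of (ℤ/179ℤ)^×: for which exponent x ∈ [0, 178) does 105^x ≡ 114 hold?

Baby-step giant-step with m = ceil(sqrt(178)) = 14.
Baby table (105^j mod 179 for j=0..13):
  0:1  1:105  2:106  3:32  4:138  5:170  6:129  7:120
  8:70  9:11  10:81  11:92  12:173  13:86
Giant step factor: 105^(-14) ≡ 47 (mod 179).
Scan 114·47^i mod 179 for i = 0, 1, …:
  i=0: 114   i=1: 167   i=2: 152   i=3: 163
  i=4: 143   i=5: 98   i=6: 131   i=7: 71
  i=8: 115   i=9: 35   i=10: 34   i=11: 166
  i=12: 105
Match at i=12, j=1: x = 12·14 + 1 = 169.

169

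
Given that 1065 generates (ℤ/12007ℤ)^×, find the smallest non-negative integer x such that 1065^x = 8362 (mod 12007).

1680

Baby-step giant-step with m = ceil(sqrt(12006)) = 110.
Baby table (1065^j mod 12007 for j=0..109):
  0:1  1:1065  2:5567  3:9404  4:1422  5:1548  6:3661  7:8697
  8:4908  9:3975  10:6911  11:11931  12:3109  13:9160  14:5716  15:11998
  16:2422  17:9932  18:11420  19:11216  20:10082  21:3072  22:5776  23:3856
  24:246  25:9843  26:684  27:8040  28:1609  29:8591  30:81  31:2216
  32:6668  33:5283  34:7119  35:5318  36:8373  37:8051  38:1317  39:9793
  40:7469  41:5851  42:11689  43:9533  44:6730  45:11278  46:4070  47:23
  48:481  49:7971  50:166  51:8692  52:11590  53:154  54:7919  55:4821
  56:7376  57:2862  58:10259  59:11472  60:6561  61:11398  62:11800  63:7678
  64:303  65:10513  66:5821  67:3753  68:10621  69:771  70:4639  71:5658
  72:10263  73:3725  74:4815  75:986  76:5481  77:1863  78:2940  79:9280
  80:1439  81:7646  82:2244  83:467  84:5068  85:6277  86:9113  87:3689
  88:2496  89:4693  90:3133  91:10706  92:7247  93:9561  94:529  95:11063
  96:3228  97:3818  98:7804  99:2416  100:3542  101:2032  102:2820  103:1550
  104:5791  105:7824  106:11709  107:6819  108:10007  109:7246
Giant step factor: 1065^(-110) ≡ 5417 (mod 12007).
Scan 8362·5417^i mod 12007 for i = 0, 1, …:
  i=0: 8362   i=1: 6550   i=2: 665   i=3: 205
  i=4: 5841   i=5: 2252   i=6: 11979   i=7: 4415
  i=8: 10118   i=9: 9258     …   i=14: 3777
  i=15: 81
Match at i=15, j=30: x = 15·110 + 30 = 1680.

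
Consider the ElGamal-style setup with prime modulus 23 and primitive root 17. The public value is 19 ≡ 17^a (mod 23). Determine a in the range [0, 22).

Successive powers of 17 modulo 23:
  17^0=1  17^1=17  17^2=13  17^3=14  17^4=8  17^5=21
  17^6=12  17^7=20  17^8=18  17^9=7  17^10=4  17^11=22
  17^12=6  17^13=10  17^14=9  17^15=15  17^16=2  17^17=11
  17^18=3  17^19=5  17^20=16  17^21=19
So 17^21 ≡ 19 (mod 23), giving a = 21.

21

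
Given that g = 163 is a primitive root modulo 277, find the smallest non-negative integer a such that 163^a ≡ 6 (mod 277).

Baby-step giant-step with m = ceil(sqrt(276)) = 17.
Baby table (163^j mod 277 for j=0..16):
  0:1  1:163  2:254  3:129  4:252  5:80  6:21  7:99
  8:71  9:216  10:29  11:18  12:164  13:140  14:106  15:104
  16:55
Giant step factor: 163^(-17) ≡ 96 (mod 277).
Scan 6·96^i mod 277 for i = 0, 1, …:
  i=0: 6   i=1: 22   i=2: 173   i=3: 265
  i=4: 233   i=5: 208   i=6: 24   i=7: 88
  i=8: 138   i=9: 229   i=10: 101   i=11: 1
Match at i=11, j=0: a = 11·17 + 0 = 187.

187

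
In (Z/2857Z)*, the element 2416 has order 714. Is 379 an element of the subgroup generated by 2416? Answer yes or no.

yes

379 ∈ ⟨2416⟩ iff 379^714 ≡ 1 (mod 2857), since |⟨2416⟩| = 714.
379^714 mod 2857 = 1.
Since 1 = 1, 379 lies in the subgroup.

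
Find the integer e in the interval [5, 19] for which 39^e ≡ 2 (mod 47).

8

Compute 39^5 mod 47 = 38, then multiply by 39 repeatedly:
  39^5=38  39^6=25  39^7=35  39^8=2
Found 2 at exponent 8.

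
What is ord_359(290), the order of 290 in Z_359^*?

358

The order of 290 must divide p − 1 = 358 = 2 · 179.
Divisors: 1, 2, 179, 358.
Check each in increasing order: 290^1 ≡ 290;  290^2 ≡ 94;  290^179 ≡ 358;  290^358 ≡ 1.
Smallest exponent giving 1 is 358.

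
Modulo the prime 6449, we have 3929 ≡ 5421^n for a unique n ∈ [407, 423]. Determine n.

414

Compute 5421^407 mod 6449 = 3697, then multiply by 5421 repeatedly:
  5421^407=3697  5421^408=4394  5421^409=3717  5421^410=3181  5421^411=6024
  5421^412=4817  5421^413=956  5421^414=3929
Found 3929 at exponent 414.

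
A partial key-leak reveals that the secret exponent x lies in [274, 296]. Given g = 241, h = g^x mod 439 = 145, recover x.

288

Compute 241^274 mod 439 = 416, then multiply by 241 repeatedly:
  241^274=416  241^275=164  241^276=14  241^277=301  241^278=106
  241^279=84  241^280=50  241^281=197  241^282=65  241^283=300
  241^284=304  241^285=390  241^286=44  241^287=68  241^288=145
Found 145 at exponent 288.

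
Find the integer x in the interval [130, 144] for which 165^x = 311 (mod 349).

135

Compute 165^130 mod 349 = 78, then multiply by 165 repeatedly:
  165^130=78  165^131=306  165^132=234  165^133=220  165^134=4
  165^135=311
Found 311 at exponent 135.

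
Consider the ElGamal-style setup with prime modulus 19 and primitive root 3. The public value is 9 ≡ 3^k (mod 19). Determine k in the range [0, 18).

Successive powers of 3 modulo 19:
  3^0=1  3^1=3  3^2=9
So 3^2 ≡ 9 (mod 19), giving k = 2.

2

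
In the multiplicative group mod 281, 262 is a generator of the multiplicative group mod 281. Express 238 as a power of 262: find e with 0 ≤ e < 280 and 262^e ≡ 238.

152

Baby-step giant-step with m = ceil(sqrt(280)) = 17.
Baby table (262^j mod 281 for j=0..16):
  0:1  1:262  2:80  3:166  4:218  5:73  6:18  7:220
  8:35  9:178  10:271  11:190  12:43  13:26  14:68  15:113
  16:101
Giant step factor: 262^(-17) ≡ 41 (mod 281).
Scan 238·41^i mod 281 for i = 0, 1, …:
  i=0: 238   i=1: 204   i=2: 215   i=3: 104
  i=4: 49   i=5: 42   i=6: 36   i=7: 71
  i=8: 101
Match at i=8, j=16: e = 8·17 + 16 = 152.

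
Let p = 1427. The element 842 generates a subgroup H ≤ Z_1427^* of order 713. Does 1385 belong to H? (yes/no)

1385 ∈ ⟨842⟩ iff 1385^713 ≡ 1 (mod 1427), since |⟨842⟩| = 713.
1385^713 mod 1427 = 1.
Since 1 = 1, 1385 lies in the subgroup.

yes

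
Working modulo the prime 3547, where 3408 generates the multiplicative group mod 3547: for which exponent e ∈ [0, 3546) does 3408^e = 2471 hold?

2324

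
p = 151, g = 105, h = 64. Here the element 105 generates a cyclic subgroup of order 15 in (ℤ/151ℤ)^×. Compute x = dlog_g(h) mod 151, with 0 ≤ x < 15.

12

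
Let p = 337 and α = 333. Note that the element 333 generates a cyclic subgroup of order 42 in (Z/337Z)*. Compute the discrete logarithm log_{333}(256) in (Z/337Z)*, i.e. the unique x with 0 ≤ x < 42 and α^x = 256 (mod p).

4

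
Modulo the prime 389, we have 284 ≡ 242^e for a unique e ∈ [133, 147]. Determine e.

133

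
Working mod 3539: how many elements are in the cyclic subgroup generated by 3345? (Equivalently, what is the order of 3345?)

The order of 3345 must divide p − 1 = 3538 = 2 · 29 · 61.
Divisors: 1, 2, 29, 58, 61, 122, 1769, 3538.
Check each in increasing order: 3345^1 ≡ 3345;  3345^2 ≡ 2246;  3345^29 ≡ 1154;  3345^58 ≡ 1052;  3345^61 ≡ 249;  3345^122 ≡ 1838;  3345^1769 ≡ 1.
Smallest exponent giving 1 is 1769.

1769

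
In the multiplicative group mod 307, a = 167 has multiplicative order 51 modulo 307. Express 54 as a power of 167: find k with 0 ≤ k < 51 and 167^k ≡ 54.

41

Baby-step giant-step with m = ceil(sqrt(51)) = 8.
Baby table (167^j mod 307 for j=0..7):
  0:1  1:167  2:259  3:273  4:155  5:97  6:235  7:256
Giant step factor: 167^(-8) ≡ 171 (mod 307).
Scan 54·171^i mod 307 for i = 0, 1, …:
  i=0: 54   i=1: 24   i=2: 113   i=3: 289
  i=4: 299   i=5: 167
Match at i=5, j=1: k = 5·8 + 1 = 41.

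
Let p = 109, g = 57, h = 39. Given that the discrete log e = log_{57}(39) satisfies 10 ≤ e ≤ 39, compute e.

Compute 57^10 mod 109 = 20, then multiply by 57 repeatedly:
  57^10=20  57^11=50  57^12=16  57^13=40  57^14=100
  57^15=32  57^16=80  57^17=91  57^18=64  57^19=51
  57^20=73  57^21=19  57^22=102  57^23=37  57^24=38
  57^25=95  57^26=74  57^27=76  57^28=81  57^29=39
Found 39 at exponent 29.

29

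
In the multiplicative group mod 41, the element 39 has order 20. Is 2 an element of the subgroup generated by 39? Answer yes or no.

yes

⟨39⟩ has order 20; its elements mod 41 are {1, 2, 4, 5, 8, 9, 10, 16, 18, 20, 21, 23, 25, 31, 32, 33, 36, 37, 39, 40}.
2 is in this set.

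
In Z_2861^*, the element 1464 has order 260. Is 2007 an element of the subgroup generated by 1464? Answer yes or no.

yes

2007 ∈ ⟨1464⟩ iff 2007^260 ≡ 1 (mod 2861), since |⟨1464⟩| = 260.
2007^260 mod 2861 = 1.
Since 1 = 1, 2007 lies in the subgroup.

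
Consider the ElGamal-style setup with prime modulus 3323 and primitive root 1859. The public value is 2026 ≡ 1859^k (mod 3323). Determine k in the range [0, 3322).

1251

Baby-step giant-step with m = ceil(sqrt(3322)) = 58.
Baby table (1859^j mod 3323 for j=0..57):
  0:1  1:1859  2:3284  3:605  4:1521  5:2989  6:495  7:3057
  8:633  9:405  10:1897  11:820  12:2446  13:1250  14:973  15:1095
  16:1929  17:494  18:1198  19:672  20:3123  21:376  22:1154  23:1951
  24:1516  25:340  26:690  27:32  28:2997  29:2075  30:2745  31:2150
  32:2604  33:2548  34:1457  35:318  36:2991  37:890  38:2979  39:1843
  40:124  41:1229  42:1810  43:1914  44:2516  45:1783  46:1566  47:246
  48:2063  49:375  50:2618  51:1990  52:911  53:2142  54:1024  55:2860
  56:3263  57:1442
Giant step factor: 1859^(-58) ≡ 2319 (mod 3323).
Scan 2026·2319^i mod 3323 for i = 0, 1, …:
  i=0: 2026   i=1: 2895   i=2: 1045   i=3: 888
  i=4: 2335   i=5: 1698   i=6: 3230   i=7: 328
  i=8: 2988   i=9: 717     …   i=20: 858
  i=21: 2548
Match at i=21, j=33: k = 21·58 + 33 = 1251.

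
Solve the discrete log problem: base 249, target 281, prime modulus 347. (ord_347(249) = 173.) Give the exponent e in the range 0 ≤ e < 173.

108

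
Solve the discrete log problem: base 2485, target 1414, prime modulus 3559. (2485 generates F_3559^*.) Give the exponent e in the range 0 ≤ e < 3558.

Baby-step giant-step with m = ceil(sqrt(3558)) = 60.
Baby table (2485^j mod 3559 for j=0..59):
  0:1  1:2485  2:360  3:1291  4:1476  5:2090  6:1069  7:1451
  8:468  9:2746  10:1207  11:2717  12:322  13:2954  14:2032  15:2858
  16:1925  17:329  18:2554  19:993  20:1218  21:1580  22:723  23:2919
  24:473  25:935  26:3007  27:2054  28:584  29:2727  30:259  31:2995
  32:706  33:3382  34:1471  35:342  36:2828  37:2114  38:206  39:2973
  40:2980  41:2580  42:1541  43:3460  44:3115  45:3509  46:315  47:3354
  48:3071  49:939  50:2270  51:3494  52:2189  53:1513  54:1501  55:153
  56:2951  57:1695  58:1778  59:1611
Giant step factor: 2485^(-60) ≡ 1707 (mod 3559).
Scan 1414·1707^i mod 3559 for i = 0, 1, …:
  i=0: 1414   i=1: 696   i=2: 2925   i=3: 3257
  i=4: 541   i=5: 1706   i=6: 880   i=7: 262
  i=8: 2359   i=9: 1584     …   i=42: 892
  i=43: 2951
Match at i=43, j=56: e = 43·60 + 56 = 2636.

2636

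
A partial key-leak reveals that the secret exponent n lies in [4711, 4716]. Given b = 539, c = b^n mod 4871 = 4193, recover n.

4716

Compute 539^4711 mod 4871 = 1063, then multiply by 539 repeatedly:
  539^4711=1063  539^4712=3050  539^4713=2423  539^4714=569  539^4715=4689
  539^4716=4193
Found 4193 at exponent 4716.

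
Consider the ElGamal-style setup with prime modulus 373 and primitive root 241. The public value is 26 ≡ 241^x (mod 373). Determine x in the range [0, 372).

65

Baby-step giant-step with m = ceil(sqrt(372)) = 20.
Baby table (241^j mod 373 for j=0..19):
  0:1  1:241  2:266  3:323  4:259  5:128  6:262  7:105
  8:314  9:328  10:345  11:339  12:12  13:281  14:208  15:146
  16:124  17:44  18:160  19:141
Giant step factor: 241^(-20) ≡ 108 (mod 373).
Scan 26·108^i mod 373 for i = 0, 1, …:
  i=0: 26   i=1: 197   i=2: 15   i=3: 128
Match at i=3, j=5: x = 3·20 + 5 = 65.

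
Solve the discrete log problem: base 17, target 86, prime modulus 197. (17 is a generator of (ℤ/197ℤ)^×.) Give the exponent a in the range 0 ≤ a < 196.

Baby-step giant-step with m = ceil(sqrt(196)) = 14.
Baby table (17^j mod 197 for j=0..13):
  0:1  1:17  2:92  3:185  4:190  5:78  6:144  7:84
  8:49  9:45  10:174  11:3  12:51  13:79
Giant step factor: 17^(-14) ≡ 93 (mod 197).
Scan 86·93^i mod 197 for i = 0, 1, …:
  i=0: 86   i=1: 118   i=2: 139   i=3: 122
  i=4: 117   i=5: 46   i=6: 141   i=7: 111
  i=8: 79
Match at i=8, j=13: a = 8·14 + 13 = 125.

125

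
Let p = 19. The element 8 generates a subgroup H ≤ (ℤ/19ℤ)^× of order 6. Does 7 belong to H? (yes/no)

⟨8⟩ has order 6; its elements mod 19 are {1, 7, 8, 11, 12, 18}.
7 is in this set.

yes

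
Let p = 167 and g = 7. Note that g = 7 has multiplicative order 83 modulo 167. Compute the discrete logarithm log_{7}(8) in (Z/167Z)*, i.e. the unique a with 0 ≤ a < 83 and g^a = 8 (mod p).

39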